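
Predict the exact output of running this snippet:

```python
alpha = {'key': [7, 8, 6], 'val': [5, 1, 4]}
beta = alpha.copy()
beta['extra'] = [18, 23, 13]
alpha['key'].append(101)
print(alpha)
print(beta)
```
{'key': [7, 8, 6, 101], 'val': [5, 1, 4]}
{'key': [7, 8, 6, 101], 'val': [5, 1, 4], 'extra': [18, 23, 13]}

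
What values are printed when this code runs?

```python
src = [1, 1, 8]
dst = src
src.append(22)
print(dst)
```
[1, 1, 8, 22]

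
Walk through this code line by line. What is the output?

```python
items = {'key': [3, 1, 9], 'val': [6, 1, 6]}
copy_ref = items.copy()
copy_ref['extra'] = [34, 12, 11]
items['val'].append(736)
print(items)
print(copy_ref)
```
{'key': [3, 1, 9], 'val': [6, 1, 6, 736]}
{'key': [3, 1, 9], 'val': [6, 1, 6, 736], 'extra': [34, 12, 11]}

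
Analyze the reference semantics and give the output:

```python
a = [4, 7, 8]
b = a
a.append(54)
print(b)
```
[4, 7, 8, 54]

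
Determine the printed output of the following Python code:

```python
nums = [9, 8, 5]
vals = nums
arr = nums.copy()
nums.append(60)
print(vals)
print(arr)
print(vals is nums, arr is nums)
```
[9, 8, 5, 60]
[9, 8, 5]
True False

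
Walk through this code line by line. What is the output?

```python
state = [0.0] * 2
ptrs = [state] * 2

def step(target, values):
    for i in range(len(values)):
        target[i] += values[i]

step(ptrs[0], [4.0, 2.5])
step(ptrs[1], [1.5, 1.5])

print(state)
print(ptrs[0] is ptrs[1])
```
[5.5, 4.0]
True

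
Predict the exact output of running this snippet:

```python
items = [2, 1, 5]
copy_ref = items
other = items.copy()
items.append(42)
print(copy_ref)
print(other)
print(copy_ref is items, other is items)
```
[2, 1, 5, 42]
[2, 1, 5]
True False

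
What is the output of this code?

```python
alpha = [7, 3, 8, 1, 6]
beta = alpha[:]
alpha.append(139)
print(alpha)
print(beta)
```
[7, 3, 8, 1, 6, 139]
[7, 3, 8, 1, 6]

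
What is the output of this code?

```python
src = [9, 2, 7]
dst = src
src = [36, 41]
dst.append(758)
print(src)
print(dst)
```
[36, 41]
[9, 2, 7, 758]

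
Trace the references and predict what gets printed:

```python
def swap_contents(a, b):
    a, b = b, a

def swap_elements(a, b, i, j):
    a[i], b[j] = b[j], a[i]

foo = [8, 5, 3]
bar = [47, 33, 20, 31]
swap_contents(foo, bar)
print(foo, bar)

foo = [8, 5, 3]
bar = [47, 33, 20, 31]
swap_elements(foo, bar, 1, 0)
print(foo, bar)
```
[8, 5, 3] [47, 33, 20, 31]
[8, 47, 3] [5, 33, 20, 31]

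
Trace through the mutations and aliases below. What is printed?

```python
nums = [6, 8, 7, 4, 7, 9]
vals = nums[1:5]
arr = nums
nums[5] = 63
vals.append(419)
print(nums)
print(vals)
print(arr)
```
[6, 8, 7, 4, 7, 63]
[8, 7, 4, 7, 419]
[6, 8, 7, 4, 7, 63]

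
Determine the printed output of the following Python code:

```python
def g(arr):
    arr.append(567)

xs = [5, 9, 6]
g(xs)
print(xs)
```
[5, 9, 6, 567]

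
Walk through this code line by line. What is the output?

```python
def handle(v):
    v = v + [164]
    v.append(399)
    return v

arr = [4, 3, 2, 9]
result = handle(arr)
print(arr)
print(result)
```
[4, 3, 2, 9]
[4, 3, 2, 9, 164, 399]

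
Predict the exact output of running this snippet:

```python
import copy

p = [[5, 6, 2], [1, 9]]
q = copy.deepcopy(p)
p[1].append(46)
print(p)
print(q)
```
[[5, 6, 2], [1, 9, 46]]
[[5, 6, 2], [1, 9]]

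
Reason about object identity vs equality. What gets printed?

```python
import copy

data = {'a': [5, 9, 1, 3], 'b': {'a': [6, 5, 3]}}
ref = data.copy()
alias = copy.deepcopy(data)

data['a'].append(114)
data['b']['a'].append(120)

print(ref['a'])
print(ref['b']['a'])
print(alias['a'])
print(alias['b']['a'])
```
[5, 9, 1, 3, 114]
[6, 5, 3, 120]
[5, 9, 1, 3]
[6, 5, 3]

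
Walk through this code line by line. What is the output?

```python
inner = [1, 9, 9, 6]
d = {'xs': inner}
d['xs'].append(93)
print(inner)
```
[1, 9, 9, 6, 93]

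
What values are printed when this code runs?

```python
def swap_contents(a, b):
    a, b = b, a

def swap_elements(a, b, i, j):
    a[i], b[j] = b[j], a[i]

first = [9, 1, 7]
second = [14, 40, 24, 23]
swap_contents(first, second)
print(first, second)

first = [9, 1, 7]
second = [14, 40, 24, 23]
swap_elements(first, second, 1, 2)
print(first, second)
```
[9, 1, 7] [14, 40, 24, 23]
[9, 24, 7] [14, 40, 1, 23]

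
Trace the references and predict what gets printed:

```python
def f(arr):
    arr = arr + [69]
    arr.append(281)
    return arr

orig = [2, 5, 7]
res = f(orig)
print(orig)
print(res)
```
[2, 5, 7]
[2, 5, 7, 69, 281]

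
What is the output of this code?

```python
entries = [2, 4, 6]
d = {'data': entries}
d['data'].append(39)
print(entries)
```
[2, 4, 6, 39]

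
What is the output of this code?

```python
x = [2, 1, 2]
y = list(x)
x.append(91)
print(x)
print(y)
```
[2, 1, 2, 91]
[2, 1, 2]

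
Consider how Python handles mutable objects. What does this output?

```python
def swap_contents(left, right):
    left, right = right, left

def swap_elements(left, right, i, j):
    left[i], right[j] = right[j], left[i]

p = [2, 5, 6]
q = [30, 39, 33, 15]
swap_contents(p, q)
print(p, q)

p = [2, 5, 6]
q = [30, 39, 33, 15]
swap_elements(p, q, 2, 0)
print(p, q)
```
[2, 5, 6] [30, 39, 33, 15]
[2, 5, 30] [6, 39, 33, 15]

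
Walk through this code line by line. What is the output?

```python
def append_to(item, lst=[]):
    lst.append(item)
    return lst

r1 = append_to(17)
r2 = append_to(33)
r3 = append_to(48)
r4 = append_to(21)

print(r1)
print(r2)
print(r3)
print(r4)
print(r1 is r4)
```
[17, 33, 48, 21]
[17, 33, 48, 21]
[17, 33, 48, 21]
[17, 33, 48, 21]
True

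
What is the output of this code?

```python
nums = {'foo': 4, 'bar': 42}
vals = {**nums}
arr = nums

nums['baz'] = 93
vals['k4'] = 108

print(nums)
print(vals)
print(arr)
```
{'foo': 4, 'bar': 42, 'baz': 93}
{'foo': 4, 'bar': 42, 'k4': 108}
{'foo': 4, 'bar': 42, 'baz': 93}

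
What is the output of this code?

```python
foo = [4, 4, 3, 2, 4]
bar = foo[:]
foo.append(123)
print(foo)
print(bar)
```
[4, 4, 3, 2, 4, 123]
[4, 4, 3, 2, 4]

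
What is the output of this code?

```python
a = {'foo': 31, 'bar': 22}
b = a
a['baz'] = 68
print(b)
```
{'foo': 31, 'bar': 22, 'baz': 68}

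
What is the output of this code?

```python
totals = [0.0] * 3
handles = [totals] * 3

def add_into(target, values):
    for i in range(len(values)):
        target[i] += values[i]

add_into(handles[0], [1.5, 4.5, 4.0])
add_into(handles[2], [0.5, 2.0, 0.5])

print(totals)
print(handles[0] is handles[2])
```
[2.0, 6.5, 4.5]
True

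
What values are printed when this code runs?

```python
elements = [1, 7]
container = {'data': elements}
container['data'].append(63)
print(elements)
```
[1, 7, 63]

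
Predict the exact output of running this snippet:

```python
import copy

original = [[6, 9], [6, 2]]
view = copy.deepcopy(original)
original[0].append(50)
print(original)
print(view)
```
[[6, 9, 50], [6, 2]]
[[6, 9], [6, 2]]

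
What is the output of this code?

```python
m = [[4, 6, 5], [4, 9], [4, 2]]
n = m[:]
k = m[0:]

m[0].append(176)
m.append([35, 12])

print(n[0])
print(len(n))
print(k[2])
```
[4, 6, 5, 176]
3
[4, 2]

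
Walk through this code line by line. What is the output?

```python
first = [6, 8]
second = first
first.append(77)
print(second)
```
[6, 8, 77]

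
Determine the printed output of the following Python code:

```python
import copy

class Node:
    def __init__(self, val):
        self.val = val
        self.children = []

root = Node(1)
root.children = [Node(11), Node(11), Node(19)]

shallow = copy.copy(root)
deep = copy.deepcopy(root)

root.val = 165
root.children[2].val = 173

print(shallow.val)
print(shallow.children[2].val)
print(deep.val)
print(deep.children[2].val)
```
1
173
1
19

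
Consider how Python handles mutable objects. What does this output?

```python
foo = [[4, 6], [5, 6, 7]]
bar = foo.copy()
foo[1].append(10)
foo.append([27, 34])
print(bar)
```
[[4, 6], [5, 6, 7, 10]]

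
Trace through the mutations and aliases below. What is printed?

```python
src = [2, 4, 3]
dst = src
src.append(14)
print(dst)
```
[2, 4, 3, 14]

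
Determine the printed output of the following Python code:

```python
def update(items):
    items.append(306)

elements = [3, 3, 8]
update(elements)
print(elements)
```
[3, 3, 8, 306]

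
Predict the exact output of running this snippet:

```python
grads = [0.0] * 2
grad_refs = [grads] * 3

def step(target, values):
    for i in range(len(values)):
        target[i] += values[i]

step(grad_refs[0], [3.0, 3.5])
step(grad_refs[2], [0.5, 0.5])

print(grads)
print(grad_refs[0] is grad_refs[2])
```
[3.5, 4.0]
True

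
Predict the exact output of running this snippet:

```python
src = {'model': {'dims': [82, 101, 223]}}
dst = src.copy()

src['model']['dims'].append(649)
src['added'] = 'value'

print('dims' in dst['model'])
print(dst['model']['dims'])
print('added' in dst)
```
True
[82, 101, 223, 649]
False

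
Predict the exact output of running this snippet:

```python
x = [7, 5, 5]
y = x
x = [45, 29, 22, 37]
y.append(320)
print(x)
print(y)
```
[45, 29, 22, 37]
[7, 5, 5, 320]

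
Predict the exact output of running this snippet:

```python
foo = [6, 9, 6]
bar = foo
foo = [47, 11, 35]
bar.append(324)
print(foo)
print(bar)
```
[47, 11, 35]
[6, 9, 6, 324]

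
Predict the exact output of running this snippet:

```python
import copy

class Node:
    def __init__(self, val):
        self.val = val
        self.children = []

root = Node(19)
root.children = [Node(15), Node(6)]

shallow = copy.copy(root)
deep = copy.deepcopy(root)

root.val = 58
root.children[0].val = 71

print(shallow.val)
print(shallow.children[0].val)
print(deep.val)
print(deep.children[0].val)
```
19
71
19
15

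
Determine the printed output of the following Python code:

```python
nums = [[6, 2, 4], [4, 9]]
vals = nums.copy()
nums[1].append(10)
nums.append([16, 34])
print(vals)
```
[[6, 2, 4], [4, 9, 10]]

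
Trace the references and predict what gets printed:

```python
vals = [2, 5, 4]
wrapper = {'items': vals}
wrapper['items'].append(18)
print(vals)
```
[2, 5, 4, 18]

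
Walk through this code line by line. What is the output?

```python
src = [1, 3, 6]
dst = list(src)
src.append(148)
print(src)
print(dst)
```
[1, 3, 6, 148]
[1, 3, 6]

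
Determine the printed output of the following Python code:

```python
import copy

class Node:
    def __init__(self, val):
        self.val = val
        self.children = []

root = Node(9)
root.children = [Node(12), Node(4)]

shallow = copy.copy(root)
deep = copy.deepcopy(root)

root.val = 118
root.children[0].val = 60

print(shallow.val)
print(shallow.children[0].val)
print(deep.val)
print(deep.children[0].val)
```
9
60
9
12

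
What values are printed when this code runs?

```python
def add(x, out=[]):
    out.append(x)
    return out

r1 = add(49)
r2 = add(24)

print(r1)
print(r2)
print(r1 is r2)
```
[49, 24]
[49, 24]
True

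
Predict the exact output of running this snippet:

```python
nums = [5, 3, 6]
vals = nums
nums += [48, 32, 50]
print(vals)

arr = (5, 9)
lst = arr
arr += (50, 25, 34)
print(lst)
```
[5, 3, 6, 48, 32, 50]
(5, 9)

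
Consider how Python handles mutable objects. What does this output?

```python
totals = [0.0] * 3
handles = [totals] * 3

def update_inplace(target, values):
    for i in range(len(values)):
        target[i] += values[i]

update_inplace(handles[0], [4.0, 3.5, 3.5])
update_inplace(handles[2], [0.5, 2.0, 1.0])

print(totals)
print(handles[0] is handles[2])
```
[4.5, 5.5, 4.5]
True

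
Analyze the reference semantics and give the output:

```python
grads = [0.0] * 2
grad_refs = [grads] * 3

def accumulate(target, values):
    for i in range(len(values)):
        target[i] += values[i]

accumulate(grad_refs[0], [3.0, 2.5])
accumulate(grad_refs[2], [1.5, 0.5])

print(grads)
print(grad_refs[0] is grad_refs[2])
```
[4.5, 3.0]
True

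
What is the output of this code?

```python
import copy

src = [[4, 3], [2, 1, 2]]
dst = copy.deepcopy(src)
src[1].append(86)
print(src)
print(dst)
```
[[4, 3], [2, 1, 2, 86]]
[[4, 3], [2, 1, 2]]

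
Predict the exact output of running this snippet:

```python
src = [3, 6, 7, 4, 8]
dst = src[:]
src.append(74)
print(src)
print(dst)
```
[3, 6, 7, 4, 8, 74]
[3, 6, 7, 4, 8]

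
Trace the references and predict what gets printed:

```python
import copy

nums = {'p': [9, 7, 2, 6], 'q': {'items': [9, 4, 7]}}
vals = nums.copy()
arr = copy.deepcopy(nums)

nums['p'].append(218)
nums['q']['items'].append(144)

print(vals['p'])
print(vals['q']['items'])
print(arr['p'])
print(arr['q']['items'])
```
[9, 7, 2, 6, 218]
[9, 4, 7, 144]
[9, 7, 2, 6]
[9, 4, 7]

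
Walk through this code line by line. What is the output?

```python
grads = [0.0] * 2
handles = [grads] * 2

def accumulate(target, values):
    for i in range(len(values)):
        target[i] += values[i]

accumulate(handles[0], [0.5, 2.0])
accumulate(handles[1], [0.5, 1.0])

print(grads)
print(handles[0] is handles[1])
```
[1.0, 3.0]
True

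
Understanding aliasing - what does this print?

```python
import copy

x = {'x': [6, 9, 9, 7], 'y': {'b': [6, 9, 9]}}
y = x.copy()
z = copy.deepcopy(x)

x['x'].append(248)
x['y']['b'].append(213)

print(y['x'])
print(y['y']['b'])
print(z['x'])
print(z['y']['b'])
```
[6, 9, 9, 7, 248]
[6, 9, 9, 213]
[6, 9, 9, 7]
[6, 9, 9]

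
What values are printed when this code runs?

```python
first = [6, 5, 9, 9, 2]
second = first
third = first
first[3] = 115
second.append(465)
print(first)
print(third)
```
[6, 5, 9, 115, 2, 465]
[6, 5, 9, 115, 2, 465]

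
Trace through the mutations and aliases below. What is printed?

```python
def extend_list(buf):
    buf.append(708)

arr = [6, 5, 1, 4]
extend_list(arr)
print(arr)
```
[6, 5, 1, 4, 708]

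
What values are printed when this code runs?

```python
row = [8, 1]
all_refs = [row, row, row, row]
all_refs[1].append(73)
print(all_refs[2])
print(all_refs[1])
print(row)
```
[8, 1, 73]
[8, 1, 73]
[8, 1, 73]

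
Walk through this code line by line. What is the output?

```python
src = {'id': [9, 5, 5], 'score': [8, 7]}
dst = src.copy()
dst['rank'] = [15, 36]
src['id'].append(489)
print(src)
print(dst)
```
{'id': [9, 5, 5, 489], 'score': [8, 7]}
{'id': [9, 5, 5, 489], 'score': [8, 7], 'rank': [15, 36]}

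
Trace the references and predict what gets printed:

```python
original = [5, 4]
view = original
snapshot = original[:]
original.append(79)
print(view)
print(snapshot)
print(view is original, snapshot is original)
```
[5, 4, 79]
[5, 4]
True False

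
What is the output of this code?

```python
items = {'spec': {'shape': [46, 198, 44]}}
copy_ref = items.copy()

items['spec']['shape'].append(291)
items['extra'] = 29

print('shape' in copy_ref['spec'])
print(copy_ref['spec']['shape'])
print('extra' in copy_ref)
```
True
[46, 198, 44, 291]
False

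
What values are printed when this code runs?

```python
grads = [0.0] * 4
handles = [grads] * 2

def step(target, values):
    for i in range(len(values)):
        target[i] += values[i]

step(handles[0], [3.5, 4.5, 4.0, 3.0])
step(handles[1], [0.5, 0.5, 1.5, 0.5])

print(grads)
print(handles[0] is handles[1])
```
[4.0, 5.0, 5.5, 3.5]
True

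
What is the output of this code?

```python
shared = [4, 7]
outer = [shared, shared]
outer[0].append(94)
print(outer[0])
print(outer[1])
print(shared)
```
[4, 7, 94]
[4, 7, 94]
[4, 7, 94]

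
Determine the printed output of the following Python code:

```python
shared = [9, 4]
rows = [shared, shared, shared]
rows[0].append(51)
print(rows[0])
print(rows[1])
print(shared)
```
[9, 4, 51]
[9, 4, 51]
[9, 4, 51]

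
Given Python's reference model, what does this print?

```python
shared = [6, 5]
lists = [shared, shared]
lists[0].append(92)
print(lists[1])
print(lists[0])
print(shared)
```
[6, 5, 92]
[6, 5, 92]
[6, 5, 92]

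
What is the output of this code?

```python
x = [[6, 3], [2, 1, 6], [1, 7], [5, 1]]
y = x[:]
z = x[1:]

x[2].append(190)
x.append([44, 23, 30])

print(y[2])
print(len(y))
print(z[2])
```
[1, 7, 190]
4
[5, 1]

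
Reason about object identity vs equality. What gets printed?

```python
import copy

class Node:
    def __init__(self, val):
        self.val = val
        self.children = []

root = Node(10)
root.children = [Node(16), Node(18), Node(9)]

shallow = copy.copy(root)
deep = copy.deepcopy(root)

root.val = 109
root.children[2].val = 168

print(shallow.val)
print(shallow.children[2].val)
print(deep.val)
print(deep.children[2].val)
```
10
168
10
9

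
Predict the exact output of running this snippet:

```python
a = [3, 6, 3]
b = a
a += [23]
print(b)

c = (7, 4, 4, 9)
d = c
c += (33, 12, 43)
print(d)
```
[3, 6, 3, 23]
(7, 4, 4, 9)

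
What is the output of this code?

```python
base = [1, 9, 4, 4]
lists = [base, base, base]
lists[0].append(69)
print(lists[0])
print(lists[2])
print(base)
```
[1, 9, 4, 4, 69]
[1, 9, 4, 4, 69]
[1, 9, 4, 4, 69]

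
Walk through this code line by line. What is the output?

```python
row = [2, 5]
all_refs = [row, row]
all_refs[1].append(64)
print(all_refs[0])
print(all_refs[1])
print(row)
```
[2, 5, 64]
[2, 5, 64]
[2, 5, 64]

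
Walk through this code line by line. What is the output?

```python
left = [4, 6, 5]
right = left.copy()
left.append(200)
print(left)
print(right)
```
[4, 6, 5, 200]
[4, 6, 5]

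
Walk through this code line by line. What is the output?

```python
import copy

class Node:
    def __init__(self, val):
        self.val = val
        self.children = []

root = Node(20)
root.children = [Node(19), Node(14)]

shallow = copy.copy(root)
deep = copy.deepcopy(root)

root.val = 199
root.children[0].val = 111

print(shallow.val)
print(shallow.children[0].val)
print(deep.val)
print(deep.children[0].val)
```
20
111
20
19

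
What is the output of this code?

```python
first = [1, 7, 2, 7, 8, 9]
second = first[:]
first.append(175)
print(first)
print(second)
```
[1, 7, 2, 7, 8, 9, 175]
[1, 7, 2, 7, 8, 9]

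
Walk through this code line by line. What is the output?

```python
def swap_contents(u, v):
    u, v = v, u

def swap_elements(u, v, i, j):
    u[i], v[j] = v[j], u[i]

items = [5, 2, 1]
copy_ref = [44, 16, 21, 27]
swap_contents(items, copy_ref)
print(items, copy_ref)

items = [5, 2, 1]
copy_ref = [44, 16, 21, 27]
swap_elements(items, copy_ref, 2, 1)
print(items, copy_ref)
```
[5, 2, 1] [44, 16, 21, 27]
[5, 2, 16] [44, 1, 21, 27]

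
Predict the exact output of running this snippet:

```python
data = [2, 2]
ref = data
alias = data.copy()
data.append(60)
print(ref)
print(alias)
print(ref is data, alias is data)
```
[2, 2, 60]
[2, 2]
True False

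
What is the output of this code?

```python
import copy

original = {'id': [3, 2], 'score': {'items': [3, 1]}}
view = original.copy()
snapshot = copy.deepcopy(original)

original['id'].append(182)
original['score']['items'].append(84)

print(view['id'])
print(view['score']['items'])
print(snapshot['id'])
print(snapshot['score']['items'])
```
[3, 2, 182]
[3, 1, 84]
[3, 2]
[3, 1]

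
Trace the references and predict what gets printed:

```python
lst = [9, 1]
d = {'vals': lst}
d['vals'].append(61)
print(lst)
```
[9, 1, 61]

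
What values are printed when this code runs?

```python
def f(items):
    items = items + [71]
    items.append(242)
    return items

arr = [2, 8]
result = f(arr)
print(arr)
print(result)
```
[2, 8]
[2, 8, 71, 242]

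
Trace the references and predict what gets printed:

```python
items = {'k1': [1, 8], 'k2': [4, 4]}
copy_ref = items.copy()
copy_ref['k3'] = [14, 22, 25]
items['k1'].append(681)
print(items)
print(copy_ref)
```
{'k1': [1, 8, 681], 'k2': [4, 4]}
{'k1': [1, 8, 681], 'k2': [4, 4], 'k3': [14, 22, 25]}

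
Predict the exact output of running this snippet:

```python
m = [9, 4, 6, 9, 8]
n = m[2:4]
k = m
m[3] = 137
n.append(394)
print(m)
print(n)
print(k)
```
[9, 4, 6, 137, 8]
[6, 9, 394]
[9, 4, 6, 137, 8]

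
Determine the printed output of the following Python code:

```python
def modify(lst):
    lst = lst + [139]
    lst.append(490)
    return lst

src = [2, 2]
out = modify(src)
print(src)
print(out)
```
[2, 2]
[2, 2, 139, 490]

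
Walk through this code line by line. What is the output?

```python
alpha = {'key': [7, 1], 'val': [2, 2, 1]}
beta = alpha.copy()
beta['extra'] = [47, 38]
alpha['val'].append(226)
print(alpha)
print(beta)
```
{'key': [7, 1], 'val': [2, 2, 1, 226]}
{'key': [7, 1], 'val': [2, 2, 1, 226], 'extra': [47, 38]}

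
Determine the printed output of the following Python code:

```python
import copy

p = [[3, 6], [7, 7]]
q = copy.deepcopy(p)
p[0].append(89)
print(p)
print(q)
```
[[3, 6, 89], [7, 7]]
[[3, 6], [7, 7]]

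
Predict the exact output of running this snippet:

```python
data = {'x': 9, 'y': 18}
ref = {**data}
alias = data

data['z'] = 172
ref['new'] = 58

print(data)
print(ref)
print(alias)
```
{'x': 9, 'y': 18, 'z': 172}
{'x': 9, 'y': 18, 'new': 58}
{'x': 9, 'y': 18, 'z': 172}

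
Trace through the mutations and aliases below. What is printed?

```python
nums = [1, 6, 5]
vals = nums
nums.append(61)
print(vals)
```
[1, 6, 5, 61]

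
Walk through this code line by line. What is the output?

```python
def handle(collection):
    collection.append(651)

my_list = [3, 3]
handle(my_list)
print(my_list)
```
[3, 3, 651]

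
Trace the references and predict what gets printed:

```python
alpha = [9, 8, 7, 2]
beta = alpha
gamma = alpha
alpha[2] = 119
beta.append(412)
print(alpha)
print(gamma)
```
[9, 8, 119, 2, 412]
[9, 8, 119, 2, 412]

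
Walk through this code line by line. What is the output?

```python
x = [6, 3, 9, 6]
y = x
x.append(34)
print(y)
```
[6, 3, 9, 6, 34]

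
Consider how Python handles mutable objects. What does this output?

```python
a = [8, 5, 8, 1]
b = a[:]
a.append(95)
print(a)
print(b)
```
[8, 5, 8, 1, 95]
[8, 5, 8, 1]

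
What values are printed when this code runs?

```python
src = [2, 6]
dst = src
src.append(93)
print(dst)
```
[2, 6, 93]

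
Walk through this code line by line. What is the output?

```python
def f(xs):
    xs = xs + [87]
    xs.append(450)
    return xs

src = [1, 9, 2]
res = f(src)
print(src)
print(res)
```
[1, 9, 2]
[1, 9, 2, 87, 450]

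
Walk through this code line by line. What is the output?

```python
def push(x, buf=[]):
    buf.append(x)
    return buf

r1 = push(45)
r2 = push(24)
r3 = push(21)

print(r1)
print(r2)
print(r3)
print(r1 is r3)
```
[45, 24, 21]
[45, 24, 21]
[45, 24, 21]
True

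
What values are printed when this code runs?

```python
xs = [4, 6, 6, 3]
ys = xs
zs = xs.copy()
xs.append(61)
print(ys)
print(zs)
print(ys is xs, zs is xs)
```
[4, 6, 6, 3, 61]
[4, 6, 6, 3]
True False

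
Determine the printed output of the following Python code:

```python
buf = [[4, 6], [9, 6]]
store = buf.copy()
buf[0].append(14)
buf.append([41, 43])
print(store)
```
[[4, 6, 14], [9, 6]]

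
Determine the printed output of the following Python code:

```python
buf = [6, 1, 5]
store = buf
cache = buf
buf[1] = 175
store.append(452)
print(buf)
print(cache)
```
[6, 175, 5, 452]
[6, 175, 5, 452]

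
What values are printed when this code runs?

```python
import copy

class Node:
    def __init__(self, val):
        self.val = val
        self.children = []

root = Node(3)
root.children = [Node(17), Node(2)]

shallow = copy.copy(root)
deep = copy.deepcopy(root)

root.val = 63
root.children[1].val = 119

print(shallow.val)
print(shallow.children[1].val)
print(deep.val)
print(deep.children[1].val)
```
3
119
3
2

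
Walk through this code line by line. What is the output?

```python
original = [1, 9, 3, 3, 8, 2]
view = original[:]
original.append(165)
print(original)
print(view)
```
[1, 9, 3, 3, 8, 2, 165]
[1, 9, 3, 3, 8, 2]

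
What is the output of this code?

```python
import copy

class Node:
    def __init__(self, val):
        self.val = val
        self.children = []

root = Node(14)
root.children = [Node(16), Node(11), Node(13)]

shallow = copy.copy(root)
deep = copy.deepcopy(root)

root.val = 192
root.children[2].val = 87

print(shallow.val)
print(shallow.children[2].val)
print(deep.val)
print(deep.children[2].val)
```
14
87
14
13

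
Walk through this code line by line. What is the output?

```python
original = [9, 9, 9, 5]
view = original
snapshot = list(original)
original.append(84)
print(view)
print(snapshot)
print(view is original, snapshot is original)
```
[9, 9, 9, 5, 84]
[9, 9, 9, 5]
True False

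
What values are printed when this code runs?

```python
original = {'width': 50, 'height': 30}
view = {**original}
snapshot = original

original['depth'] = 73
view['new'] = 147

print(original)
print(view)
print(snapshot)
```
{'width': 50, 'height': 30, 'depth': 73}
{'width': 50, 'height': 30, 'new': 147}
{'width': 50, 'height': 30, 'depth': 73}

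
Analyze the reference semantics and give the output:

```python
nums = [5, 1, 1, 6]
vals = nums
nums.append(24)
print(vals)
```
[5, 1, 1, 6, 24]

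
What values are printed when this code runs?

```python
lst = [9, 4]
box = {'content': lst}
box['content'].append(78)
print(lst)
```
[9, 4, 78]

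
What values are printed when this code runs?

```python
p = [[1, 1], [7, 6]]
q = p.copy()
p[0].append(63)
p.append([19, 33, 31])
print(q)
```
[[1, 1, 63], [7, 6]]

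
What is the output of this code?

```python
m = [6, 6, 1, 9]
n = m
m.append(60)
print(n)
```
[6, 6, 1, 9, 60]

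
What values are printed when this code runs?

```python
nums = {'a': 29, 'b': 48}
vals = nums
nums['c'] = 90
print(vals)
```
{'a': 29, 'b': 48, 'c': 90}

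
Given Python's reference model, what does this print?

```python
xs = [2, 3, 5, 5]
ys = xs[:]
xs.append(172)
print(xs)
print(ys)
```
[2, 3, 5, 5, 172]
[2, 3, 5, 5]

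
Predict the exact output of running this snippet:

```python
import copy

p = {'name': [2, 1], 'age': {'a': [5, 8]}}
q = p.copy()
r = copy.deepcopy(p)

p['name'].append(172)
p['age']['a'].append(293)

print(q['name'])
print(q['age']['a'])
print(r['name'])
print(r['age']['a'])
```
[2, 1, 172]
[5, 8, 293]
[2, 1]
[5, 8]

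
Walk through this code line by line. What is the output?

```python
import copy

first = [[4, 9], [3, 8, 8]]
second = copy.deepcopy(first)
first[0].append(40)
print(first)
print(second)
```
[[4, 9, 40], [3, 8, 8]]
[[4, 9], [3, 8, 8]]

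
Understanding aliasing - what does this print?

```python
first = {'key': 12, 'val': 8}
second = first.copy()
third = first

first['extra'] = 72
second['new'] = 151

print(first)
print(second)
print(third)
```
{'key': 12, 'val': 8, 'extra': 72}
{'key': 12, 'val': 8, 'new': 151}
{'key': 12, 'val': 8, 'extra': 72}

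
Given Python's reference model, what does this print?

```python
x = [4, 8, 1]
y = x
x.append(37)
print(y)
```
[4, 8, 1, 37]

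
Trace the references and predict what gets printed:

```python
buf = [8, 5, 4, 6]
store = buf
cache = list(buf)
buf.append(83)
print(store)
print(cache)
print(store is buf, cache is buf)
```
[8, 5, 4, 6, 83]
[8, 5, 4, 6]
True False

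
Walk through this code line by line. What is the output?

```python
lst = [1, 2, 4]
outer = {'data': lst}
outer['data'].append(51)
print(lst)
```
[1, 2, 4, 51]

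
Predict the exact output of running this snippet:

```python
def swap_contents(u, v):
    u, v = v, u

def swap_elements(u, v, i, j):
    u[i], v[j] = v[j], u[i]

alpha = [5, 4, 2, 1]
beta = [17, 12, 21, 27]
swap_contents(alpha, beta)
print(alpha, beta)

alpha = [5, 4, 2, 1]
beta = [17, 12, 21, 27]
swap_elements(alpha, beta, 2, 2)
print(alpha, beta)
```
[5, 4, 2, 1] [17, 12, 21, 27]
[5, 4, 21, 1] [17, 12, 2, 27]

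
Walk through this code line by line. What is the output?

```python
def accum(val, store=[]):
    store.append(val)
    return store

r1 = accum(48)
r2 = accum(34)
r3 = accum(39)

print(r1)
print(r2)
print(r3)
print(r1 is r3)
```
[48, 34, 39]
[48, 34, 39]
[48, 34, 39]
True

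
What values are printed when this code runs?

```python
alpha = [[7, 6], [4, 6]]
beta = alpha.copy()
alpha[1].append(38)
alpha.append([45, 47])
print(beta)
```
[[7, 6], [4, 6, 38]]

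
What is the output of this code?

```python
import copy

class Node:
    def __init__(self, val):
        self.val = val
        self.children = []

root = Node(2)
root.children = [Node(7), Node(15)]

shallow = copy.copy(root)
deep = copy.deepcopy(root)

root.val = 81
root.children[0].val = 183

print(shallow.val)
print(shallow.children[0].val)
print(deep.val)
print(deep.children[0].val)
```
2
183
2
7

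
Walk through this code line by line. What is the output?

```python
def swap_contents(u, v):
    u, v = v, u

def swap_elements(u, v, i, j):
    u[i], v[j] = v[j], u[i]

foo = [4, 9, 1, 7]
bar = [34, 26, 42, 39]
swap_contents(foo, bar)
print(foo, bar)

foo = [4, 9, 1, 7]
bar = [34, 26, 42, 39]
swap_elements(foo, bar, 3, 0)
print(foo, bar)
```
[4, 9, 1, 7] [34, 26, 42, 39]
[4, 9, 1, 34] [7, 26, 42, 39]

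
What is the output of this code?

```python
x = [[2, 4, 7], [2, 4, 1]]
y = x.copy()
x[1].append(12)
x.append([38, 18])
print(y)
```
[[2, 4, 7], [2, 4, 1, 12]]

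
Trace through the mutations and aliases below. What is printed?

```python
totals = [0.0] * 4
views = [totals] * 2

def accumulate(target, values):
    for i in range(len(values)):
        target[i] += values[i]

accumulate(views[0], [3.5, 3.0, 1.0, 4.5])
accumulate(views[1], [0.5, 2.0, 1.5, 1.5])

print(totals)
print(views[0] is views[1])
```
[4.0, 5.0, 2.5, 6.0]
True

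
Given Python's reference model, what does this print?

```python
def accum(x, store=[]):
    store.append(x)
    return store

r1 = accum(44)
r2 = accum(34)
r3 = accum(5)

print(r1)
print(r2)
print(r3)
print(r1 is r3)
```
[44, 34, 5]
[44, 34, 5]
[44, 34, 5]
True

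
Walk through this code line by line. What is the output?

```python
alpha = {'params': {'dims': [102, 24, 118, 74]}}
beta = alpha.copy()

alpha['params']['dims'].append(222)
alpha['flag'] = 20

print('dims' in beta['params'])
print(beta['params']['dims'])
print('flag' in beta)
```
True
[102, 24, 118, 74, 222]
False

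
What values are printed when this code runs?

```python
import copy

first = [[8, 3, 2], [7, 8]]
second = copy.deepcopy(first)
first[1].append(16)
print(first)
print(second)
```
[[8, 3, 2], [7, 8, 16]]
[[8, 3, 2], [7, 8]]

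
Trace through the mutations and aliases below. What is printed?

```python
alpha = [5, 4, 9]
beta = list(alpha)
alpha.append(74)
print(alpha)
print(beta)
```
[5, 4, 9, 74]
[5, 4, 9]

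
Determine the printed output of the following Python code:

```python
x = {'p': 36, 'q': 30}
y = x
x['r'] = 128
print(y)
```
{'p': 36, 'q': 30, 'r': 128}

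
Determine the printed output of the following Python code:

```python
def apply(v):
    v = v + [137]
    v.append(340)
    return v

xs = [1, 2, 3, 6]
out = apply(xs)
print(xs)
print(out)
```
[1, 2, 3, 6]
[1, 2, 3, 6, 137, 340]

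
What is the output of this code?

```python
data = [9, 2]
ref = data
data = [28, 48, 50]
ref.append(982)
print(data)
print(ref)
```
[28, 48, 50]
[9, 2, 982]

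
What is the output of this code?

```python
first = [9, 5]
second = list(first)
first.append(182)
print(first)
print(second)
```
[9, 5, 182]
[9, 5]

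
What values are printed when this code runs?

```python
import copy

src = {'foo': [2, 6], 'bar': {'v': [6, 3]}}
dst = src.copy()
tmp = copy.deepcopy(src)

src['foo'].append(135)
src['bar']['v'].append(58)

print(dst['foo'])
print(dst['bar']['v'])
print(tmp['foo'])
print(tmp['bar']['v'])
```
[2, 6, 135]
[6, 3, 58]
[2, 6]
[6, 3]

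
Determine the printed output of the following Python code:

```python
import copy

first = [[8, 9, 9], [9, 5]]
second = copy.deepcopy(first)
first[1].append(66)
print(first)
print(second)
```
[[8, 9, 9], [9, 5, 66]]
[[8, 9, 9], [9, 5]]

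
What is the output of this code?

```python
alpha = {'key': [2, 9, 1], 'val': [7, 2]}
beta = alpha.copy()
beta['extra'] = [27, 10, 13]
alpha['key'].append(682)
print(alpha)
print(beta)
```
{'key': [2, 9, 1, 682], 'val': [7, 2]}
{'key': [2, 9, 1, 682], 'val': [7, 2], 'extra': [27, 10, 13]}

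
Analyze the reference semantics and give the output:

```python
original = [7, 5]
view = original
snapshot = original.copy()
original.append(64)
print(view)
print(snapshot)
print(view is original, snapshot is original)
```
[7, 5, 64]
[7, 5]
True False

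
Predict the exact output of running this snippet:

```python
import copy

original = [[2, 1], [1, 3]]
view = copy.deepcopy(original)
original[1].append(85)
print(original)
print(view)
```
[[2, 1], [1, 3, 85]]
[[2, 1], [1, 3]]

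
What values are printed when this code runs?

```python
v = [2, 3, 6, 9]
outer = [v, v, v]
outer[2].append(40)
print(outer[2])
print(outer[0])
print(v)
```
[2, 3, 6, 9, 40]
[2, 3, 6, 9, 40]
[2, 3, 6, 9, 40]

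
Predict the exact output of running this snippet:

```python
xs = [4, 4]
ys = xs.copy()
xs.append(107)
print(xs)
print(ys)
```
[4, 4, 107]
[4, 4]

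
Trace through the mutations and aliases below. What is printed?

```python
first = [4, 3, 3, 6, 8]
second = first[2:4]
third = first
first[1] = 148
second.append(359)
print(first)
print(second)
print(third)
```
[4, 148, 3, 6, 8]
[3, 6, 359]
[4, 148, 3, 6, 8]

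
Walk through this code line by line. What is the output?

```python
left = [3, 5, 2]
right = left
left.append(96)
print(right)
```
[3, 5, 2, 96]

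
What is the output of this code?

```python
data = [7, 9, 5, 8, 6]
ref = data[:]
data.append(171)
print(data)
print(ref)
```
[7, 9, 5, 8, 6, 171]
[7, 9, 5, 8, 6]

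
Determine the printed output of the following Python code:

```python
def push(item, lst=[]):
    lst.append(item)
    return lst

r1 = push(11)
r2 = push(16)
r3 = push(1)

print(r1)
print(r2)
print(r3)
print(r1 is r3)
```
[11, 16, 1]
[11, 16, 1]
[11, 16, 1]
True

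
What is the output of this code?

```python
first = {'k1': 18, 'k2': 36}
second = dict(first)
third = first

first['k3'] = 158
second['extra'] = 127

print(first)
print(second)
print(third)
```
{'k1': 18, 'k2': 36, 'k3': 158}
{'k1': 18, 'k2': 36, 'extra': 127}
{'k1': 18, 'k2': 36, 'k3': 158}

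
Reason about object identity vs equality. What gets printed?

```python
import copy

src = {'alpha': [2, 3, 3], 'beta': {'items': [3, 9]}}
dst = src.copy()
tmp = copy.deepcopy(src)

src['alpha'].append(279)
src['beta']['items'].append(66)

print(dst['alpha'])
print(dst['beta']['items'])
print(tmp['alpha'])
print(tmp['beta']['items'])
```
[2, 3, 3, 279]
[3, 9, 66]
[2, 3, 3]
[3, 9]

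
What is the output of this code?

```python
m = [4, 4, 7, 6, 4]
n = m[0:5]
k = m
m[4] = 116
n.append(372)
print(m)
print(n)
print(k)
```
[4, 4, 7, 6, 116]
[4, 4, 7, 6, 4, 372]
[4, 4, 7, 6, 116]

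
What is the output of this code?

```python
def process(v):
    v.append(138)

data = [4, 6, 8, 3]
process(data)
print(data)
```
[4, 6, 8, 3, 138]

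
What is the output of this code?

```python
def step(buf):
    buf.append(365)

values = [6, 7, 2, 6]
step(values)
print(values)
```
[6, 7, 2, 6, 365]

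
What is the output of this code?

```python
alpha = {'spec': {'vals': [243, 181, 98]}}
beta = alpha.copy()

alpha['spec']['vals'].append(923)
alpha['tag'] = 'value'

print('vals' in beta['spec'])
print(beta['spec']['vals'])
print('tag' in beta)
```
True
[243, 181, 98, 923]
False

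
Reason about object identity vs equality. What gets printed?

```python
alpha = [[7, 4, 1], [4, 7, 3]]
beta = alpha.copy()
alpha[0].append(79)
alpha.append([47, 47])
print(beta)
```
[[7, 4, 1, 79], [4, 7, 3]]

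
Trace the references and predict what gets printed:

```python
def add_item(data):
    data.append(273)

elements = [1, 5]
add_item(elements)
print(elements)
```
[1, 5, 273]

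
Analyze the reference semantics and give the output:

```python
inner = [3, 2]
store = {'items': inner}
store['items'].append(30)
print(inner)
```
[3, 2, 30]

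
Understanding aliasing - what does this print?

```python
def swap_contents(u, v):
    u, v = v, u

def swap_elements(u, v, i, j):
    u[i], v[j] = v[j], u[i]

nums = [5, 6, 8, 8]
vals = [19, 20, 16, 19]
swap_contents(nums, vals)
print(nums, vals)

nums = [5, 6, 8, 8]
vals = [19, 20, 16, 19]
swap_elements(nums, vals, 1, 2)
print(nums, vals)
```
[5, 6, 8, 8] [19, 20, 16, 19]
[5, 16, 8, 8] [19, 20, 6, 19]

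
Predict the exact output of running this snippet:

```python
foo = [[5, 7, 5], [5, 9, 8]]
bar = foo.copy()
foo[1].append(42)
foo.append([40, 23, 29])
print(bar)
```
[[5, 7, 5], [5, 9, 8, 42]]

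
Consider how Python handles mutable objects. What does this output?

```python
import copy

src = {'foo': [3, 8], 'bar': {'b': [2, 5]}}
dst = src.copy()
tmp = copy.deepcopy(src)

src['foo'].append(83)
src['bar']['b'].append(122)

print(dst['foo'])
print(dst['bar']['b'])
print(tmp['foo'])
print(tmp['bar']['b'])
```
[3, 8, 83]
[2, 5, 122]
[3, 8]
[2, 5]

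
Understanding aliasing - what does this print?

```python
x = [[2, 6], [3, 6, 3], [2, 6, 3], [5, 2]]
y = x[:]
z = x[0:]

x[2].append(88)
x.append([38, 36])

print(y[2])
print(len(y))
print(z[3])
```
[2, 6, 3, 88]
4
[5, 2]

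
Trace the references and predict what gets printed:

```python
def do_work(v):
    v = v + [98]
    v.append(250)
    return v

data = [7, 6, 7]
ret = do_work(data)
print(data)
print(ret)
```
[7, 6, 7]
[7, 6, 7, 98, 250]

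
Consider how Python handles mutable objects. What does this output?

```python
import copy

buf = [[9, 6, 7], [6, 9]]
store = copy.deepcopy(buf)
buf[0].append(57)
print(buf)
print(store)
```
[[9, 6, 7, 57], [6, 9]]
[[9, 6, 7], [6, 9]]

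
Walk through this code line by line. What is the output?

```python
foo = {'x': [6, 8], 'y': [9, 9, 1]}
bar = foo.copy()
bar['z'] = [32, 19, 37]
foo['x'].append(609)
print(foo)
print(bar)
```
{'x': [6, 8, 609], 'y': [9, 9, 1]}
{'x': [6, 8, 609], 'y': [9, 9, 1], 'z': [32, 19, 37]}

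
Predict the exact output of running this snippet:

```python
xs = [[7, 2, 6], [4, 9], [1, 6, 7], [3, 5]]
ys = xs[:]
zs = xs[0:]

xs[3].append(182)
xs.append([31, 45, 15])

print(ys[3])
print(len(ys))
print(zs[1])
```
[3, 5, 182]
4
[4, 9]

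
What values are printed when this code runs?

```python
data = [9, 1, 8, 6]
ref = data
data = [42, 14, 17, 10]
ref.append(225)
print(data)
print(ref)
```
[42, 14, 17, 10]
[9, 1, 8, 6, 225]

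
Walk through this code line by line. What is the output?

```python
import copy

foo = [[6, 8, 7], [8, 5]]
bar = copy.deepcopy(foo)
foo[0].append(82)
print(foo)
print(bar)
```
[[6, 8, 7, 82], [8, 5]]
[[6, 8, 7], [8, 5]]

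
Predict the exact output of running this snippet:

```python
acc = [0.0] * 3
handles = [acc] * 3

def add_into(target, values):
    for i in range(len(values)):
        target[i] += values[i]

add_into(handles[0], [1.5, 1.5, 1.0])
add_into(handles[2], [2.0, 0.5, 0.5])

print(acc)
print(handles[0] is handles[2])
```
[3.5, 2.0, 1.5]
True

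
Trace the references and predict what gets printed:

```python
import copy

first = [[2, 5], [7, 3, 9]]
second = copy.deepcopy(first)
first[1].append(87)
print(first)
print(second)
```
[[2, 5], [7, 3, 9, 87]]
[[2, 5], [7, 3, 9]]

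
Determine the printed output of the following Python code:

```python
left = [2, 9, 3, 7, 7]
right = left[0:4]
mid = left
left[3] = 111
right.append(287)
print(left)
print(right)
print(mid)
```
[2, 9, 3, 111, 7]
[2, 9, 3, 7, 287]
[2, 9, 3, 111, 7]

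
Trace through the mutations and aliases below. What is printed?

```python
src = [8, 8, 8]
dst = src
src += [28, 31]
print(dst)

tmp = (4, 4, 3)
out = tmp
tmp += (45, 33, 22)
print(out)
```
[8, 8, 8, 28, 31]
(4, 4, 3)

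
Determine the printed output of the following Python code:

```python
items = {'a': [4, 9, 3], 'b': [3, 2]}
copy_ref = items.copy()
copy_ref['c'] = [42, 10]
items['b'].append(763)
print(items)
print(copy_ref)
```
{'a': [4, 9, 3], 'b': [3, 2, 763]}
{'a': [4, 9, 3], 'b': [3, 2, 763], 'c': [42, 10]}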